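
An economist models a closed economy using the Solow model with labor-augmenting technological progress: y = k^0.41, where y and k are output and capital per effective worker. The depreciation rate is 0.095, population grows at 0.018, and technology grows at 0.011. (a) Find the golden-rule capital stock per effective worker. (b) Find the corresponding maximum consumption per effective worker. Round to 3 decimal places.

Break-even investment rate: n + g + δ = 0.018 + 0.011 + 0.095 = 0.124.
At the golden rule the marginal product of capital equals n+g+δ: 0.41·k^(0.41−1) = 0.124. Solving, k_gold = (0.41/0.124)^(1/0.59) ≈ 7.5906.
y_gold = 7.5906^0.41 ≈ 2.2957; c_gold = y_gold − 0.124·k_gold ≈ 1.3545.

(a) k_gold ≈ 7.591; (b) c_gold ≈ 1.354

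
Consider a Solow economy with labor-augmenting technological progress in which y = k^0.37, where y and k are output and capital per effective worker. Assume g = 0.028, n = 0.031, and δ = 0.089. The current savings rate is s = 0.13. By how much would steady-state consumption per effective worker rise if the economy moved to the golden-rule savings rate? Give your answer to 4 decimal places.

Break-even investment rate: n + g + δ = 0.031 + 0.028 + 0.089 = 0.148.
Current steady state (s = 0.13): k* = (0.13/0.148)^(1/0.63) ≈ 0.8140, y* = 0.8140^0.37 ≈ 0.9267, c* = (1−0.13)·0.9267 ≈ 0.8062.
Golden rule sets MPK = n+g+δ: 0.37·k^(0.37−1) = 0.148, so k_gold = (0.37/0.148)^(1/0.63) ≈ 4.2820.
y_gold = 4.2820^0.37 ≈ 1.7128, c_gold = y_gold − 0.148·k_gold ≈ 1.0791.
Gain: Δc = 1.0791 − 0.8062 ≈ 0.2729.

Δc ≈ 0.2729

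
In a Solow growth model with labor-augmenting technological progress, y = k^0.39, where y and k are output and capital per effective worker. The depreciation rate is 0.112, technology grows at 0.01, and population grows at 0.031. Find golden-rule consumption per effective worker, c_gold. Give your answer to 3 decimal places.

c_gold ≈ 1.110

Break-even investment rate: n + g + δ = 0.031 + 0.01 + 0.112 = 0.153.
Setting f'(k) = n+g+δ gives 0.39·k^(0.39−1) = 0.153, hence k_gold = (0.39/0.153)^(1/0.61) ≈ 4.6364.
y_gold = 4.6364^0.39 ≈ 1.8189.
c_gold = y_gold − (n+g+δ)·k_gold = 1.8189 − 0.153·4.6364 ≈ 1.1095.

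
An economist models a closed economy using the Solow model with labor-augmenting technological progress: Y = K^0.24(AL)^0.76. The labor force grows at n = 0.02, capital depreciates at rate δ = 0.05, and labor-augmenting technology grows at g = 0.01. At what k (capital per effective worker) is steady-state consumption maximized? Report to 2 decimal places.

Capital per effective worker breaks even when investment replaces (n + g + δ)·k; here n + g + δ = 0.08.
Setting f'(k) = n+g+δ gives 0.24·k^(0.24−1) = 0.08, hence k_gold = (0.24/0.08)^(1/0.76) ≈ 4.2442.

k_gold ≈ 4.24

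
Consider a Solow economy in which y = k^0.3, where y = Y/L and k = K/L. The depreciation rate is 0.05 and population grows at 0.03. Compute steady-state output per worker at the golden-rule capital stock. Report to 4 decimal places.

n + δ = 0.03 + 0.05 = 0.08.
At the golden rule the marginal product of capital equals n+δ: 0.3·k^(0.3−1) = 0.08. Solving, k_gold = (0.3/0.08)^(1/0.7) ≈ 6.6076.
Output: y_gold = k_gold^0.3 = 6.6076^0.3 ≈ 1.7620.

y_gold ≈ 1.7620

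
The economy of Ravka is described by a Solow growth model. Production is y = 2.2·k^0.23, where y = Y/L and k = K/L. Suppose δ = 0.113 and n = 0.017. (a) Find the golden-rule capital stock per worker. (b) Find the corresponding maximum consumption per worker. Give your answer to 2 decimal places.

Break-even investment rate: n + δ = 0.017 + 0.113 = 0.13.
Setting f'(k) = n+δ gives 0.23·2.2·k^(0.23−1) = 0.13, hence k_gold = (0.23·2.2/0.13)^(1/0.77) ≈ 5.8412.
y_gold = 2.2·5.8412^0.23 ≈ 3.3016; c_gold = y_gold − 0.13·k_gold ≈ 2.5422.

(a) k_gold ≈ 5.84; (b) c_gold ≈ 2.54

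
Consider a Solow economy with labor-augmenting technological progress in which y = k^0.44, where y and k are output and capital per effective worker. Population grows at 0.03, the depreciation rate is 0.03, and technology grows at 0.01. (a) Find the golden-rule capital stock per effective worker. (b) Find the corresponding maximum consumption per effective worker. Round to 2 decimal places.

Capital per effective worker breaks even when investment replaces (n + g + δ)·k; here n + g + δ = 0.07.
Golden rule sets MPK = n+g+δ: 0.44·k^(0.44−1) = 0.07, so k_gold = (0.44/0.07)^(1/0.56) ≈ 26.6461.
y_gold = 26.6461^0.44 ≈ 4.2391; c_gold = y_gold − 0.07·k_gold ≈ 2.3739.

(a) k_gold ≈ 26.65; (b) c_gold ≈ 2.37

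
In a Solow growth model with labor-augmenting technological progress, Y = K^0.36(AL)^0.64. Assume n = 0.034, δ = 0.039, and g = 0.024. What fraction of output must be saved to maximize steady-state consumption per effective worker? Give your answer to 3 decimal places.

s_gold = 0.360

Capital per effective worker breaks even when investment replaces (n + g + δ)·k; here n + g + δ = 0.097.
At the golden rule MPK = n+g+δ, and in any Cobb-Douglas steady state s = (n+g+δ)·k/y = MPK·k/y = capital's share 0.36.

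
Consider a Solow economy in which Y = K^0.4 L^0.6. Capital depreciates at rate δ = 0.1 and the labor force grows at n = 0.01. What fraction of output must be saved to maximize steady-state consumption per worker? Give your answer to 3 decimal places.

s_gold = 0.400

The effective depreciation rate is n + δ = 0.01 + 0.1 = 0.11.
At the golden rule MPK = n+δ, and in any Cobb-Douglas steady state s = (n+δ)·k/y = MPK·k/y = capital's share 0.4.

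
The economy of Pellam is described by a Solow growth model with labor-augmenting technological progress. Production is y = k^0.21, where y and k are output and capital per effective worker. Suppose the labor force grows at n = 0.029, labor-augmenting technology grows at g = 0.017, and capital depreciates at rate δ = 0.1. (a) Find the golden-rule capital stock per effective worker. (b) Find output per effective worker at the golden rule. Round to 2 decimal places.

n + g + δ = 0.029 + 0.017 + 0.1 = 0.146.
Golden rule sets MPK = n+g+δ: 0.21·k^(0.21−1) = 0.146, so k_gold = (0.21/0.146)^(1/0.79) ≈ 1.5843.
y_gold = 1.5843^0.21 ≈ 1.1014.

(a) k_gold ≈ 1.58; (b) y_gold ≈ 1.10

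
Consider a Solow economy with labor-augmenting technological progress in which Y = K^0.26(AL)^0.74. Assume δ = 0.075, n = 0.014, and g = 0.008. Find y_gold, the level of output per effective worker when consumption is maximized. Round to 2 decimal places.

n + g + δ = 0.014 + 0.008 + 0.075 = 0.097.
At the golden rule the marginal product of capital equals n+g+δ: 0.26·k^(0.26−1) = 0.097. Solving, k_gold = (0.26/0.097)^(1/0.74) ≈ 3.7901.
Output: y_gold = k_gold^0.26 = 3.7901^0.26 ≈ 1.4140.

y_gold ≈ 1.41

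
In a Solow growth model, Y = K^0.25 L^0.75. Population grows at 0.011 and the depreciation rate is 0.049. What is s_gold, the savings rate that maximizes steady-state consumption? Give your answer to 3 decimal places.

Capital per worker breaks even when investment replaces (n + δ)·k; here n + δ = 0.06.
At the golden rule MPK = n+δ, and in any Cobb-Douglas steady state s = (n+δ)·k/y = MPK·k/y = capital's share 0.25.

s_gold = 0.250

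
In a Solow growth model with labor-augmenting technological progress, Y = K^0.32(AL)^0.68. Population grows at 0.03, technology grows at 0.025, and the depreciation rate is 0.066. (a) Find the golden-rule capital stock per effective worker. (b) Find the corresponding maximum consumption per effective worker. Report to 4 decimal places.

(a) k_gold ≈ 4.1795; (b) c_gold ≈ 1.0747

n + g + δ = 0.03 + 0.025 + 0.066 = 0.121.
At the golden rule the marginal product of capital equals n+g+δ: 0.32·k^(0.32−1) = 0.121. Solving, k_gold = (0.32/0.121)^(1/0.68) ≈ 4.1795.
y_gold = 4.1795^0.32 ≈ 1.5804; c_gold = y_gold − 0.121·k_gold ≈ 1.0747.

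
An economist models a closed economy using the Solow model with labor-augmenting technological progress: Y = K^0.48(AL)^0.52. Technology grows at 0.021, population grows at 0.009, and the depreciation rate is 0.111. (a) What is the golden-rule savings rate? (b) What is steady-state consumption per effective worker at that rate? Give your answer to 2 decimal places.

(a) s_gold = 0.48; (b) c_gold ≈ 1.61

n + g + δ = 0.009 + 0.021 + 0.111 = 0.141.
For Cobb-Douglas, s_gold equals capital's share: s_gold = 0.48.
Golden rule sets MPK = n+g+δ: 0.48·k^(0.48−1) = 0.141, so k_gold = (0.48/0.141)^(1/0.52) ≈ 10.5468.
y_gold = 10.5468^0.48 ≈ 3.0981; c_gold = (1−0.48)·y_gold ≈ 1.6110.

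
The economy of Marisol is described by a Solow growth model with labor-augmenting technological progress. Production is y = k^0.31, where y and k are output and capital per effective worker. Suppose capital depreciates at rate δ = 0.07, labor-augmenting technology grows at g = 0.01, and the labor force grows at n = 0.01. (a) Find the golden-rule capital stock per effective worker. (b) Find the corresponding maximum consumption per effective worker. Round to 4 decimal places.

n + g + δ = 0.01 + 0.01 + 0.07 = 0.09.
At the golden rule the marginal product of capital equals n+g+δ: 0.31·k^(0.31−1) = 0.09. Solving, k_gold = (0.31/0.09)^(1/0.69) ≈ 6.0039.
y_gold = 6.0039^0.31 ≈ 1.7431; c_gold = y_gold − 0.09·k_gold ≈ 1.2027.

(a) k_gold ≈ 6.0039; (b) c_gold ≈ 1.2027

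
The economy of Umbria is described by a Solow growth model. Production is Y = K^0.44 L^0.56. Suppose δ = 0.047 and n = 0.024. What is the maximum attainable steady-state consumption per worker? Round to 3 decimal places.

Break-even investment rate: n + δ = 0.024 + 0.047 = 0.071.
Golden rule sets MPK = n+δ: 0.44·k^(0.44−1) = 0.071, so k_gold = (0.44/0.071)^(1/0.56) ≈ 25.9796.
y_gold = 25.9796^0.44 ≈ 4.1922.
c_gold = y_gold − (n+δ)·k_gold = 4.1922 − 0.071·25.9796 ≈ 2.3476.

c_gold ≈ 2.348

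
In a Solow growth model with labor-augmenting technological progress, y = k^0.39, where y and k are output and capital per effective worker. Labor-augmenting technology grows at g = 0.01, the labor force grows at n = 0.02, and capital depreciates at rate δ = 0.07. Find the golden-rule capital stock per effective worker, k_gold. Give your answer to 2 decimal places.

k_gold ≈ 9.31

Break-even investment rate: n + g + δ = 0.02 + 0.01 + 0.07 = 0.1.
At the golden rule the marginal product of capital equals n+g+δ: 0.39·k^(0.39−1) = 0.1. Solving, k_gold = (0.39/0.1)^(1/0.61) ≈ 9.3102.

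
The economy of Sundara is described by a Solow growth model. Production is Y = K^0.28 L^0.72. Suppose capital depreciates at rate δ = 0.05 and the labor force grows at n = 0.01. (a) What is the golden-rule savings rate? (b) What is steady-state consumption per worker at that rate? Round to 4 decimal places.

(a) s_gold = 0.2800; (b) c_gold ≈ 1.3107

The effective depreciation rate is n + δ = 0.01 + 0.05 = 0.06.
For Cobb-Douglas, s_gold equals capital's share: s_gold = 0.28.
Maximizing c = f(k) − (n+δ)·k gives f'(k) = n+δ, i.e. 0.28·k^(0.28−1) = 0.06, so k_gold = (0.28/0.06)^(1/0.72) ≈ 8.4952.
y_gold = 8.4952^0.28 ≈ 1.8204; c_gold = (1−0.28)·y_gold ≈ 1.3107.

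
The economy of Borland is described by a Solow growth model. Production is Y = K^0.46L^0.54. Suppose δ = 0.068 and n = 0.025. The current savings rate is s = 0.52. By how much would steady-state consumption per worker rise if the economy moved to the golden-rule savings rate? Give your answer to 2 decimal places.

The effective depreciation rate is n + δ = 0.025 + 0.068 = 0.093.
Current steady state (s = 0.52): k* = (0.52/0.093)^(1/0.54) ≈ 24.2269, y* = 24.2269^0.46 ≈ 4.3329, c* = (1−0.52)·4.3329 ≈ 2.0798.
Golden rule sets MPK = n+δ: 0.46·k^(0.46−1) = 0.093, so k_gold = (0.46/0.093)^(1/0.54) ≈ 19.3061.
y_gold = 19.3061^0.46 ≈ 3.9032, c_gold = y_gold − 0.093·k_gold ≈ 2.1077.
Gain: Δc = 2.1077 − 2.0798 ≈ 0.0279.

Δc ≈ 0.03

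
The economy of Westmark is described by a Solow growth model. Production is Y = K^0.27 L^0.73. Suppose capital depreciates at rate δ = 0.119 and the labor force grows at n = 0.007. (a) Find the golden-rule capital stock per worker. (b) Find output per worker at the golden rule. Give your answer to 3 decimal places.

Capital per worker breaks even when investment replaces (n + δ)·k; here n + δ = 0.126.
Setting f'(k) = n+δ gives 0.27·k^(0.27−1) = 0.126, hence k_gold = (0.27/0.126)^(1/0.73) ≈ 2.8406.
y_gold = 2.8406^0.27 ≈ 1.3256.

(a) k_gold ≈ 2.841; (b) y_gold ≈ 1.326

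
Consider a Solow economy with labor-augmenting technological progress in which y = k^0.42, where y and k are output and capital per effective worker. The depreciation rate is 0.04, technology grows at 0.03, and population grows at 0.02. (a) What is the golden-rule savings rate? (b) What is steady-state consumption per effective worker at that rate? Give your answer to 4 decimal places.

(a) s_gold = 0.4200; (b) c_gold ≈ 1.7696

The effective depreciation rate is n + g + δ = 0.02 + 0.03 + 0.04 = 0.09.
For Cobb-Douglas, s_gold equals capital's share: s_gold = 0.42.
Maximizing c = f(k) − (n+g+δ)·k gives f'(k) = n+g+δ, i.e. 0.42·k^(0.42−1) = 0.09, so k_gold = (0.42/0.09)^(1/0.58) ≈ 14.2384.
y_gold = 14.2384^0.42 ≈ 3.0511; c_gold = (1−0.42)·y_gold ≈ 1.7696.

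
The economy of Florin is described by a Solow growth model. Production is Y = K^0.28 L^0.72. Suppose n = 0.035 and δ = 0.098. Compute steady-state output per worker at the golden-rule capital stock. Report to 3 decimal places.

Capital per worker breaks even when investment replaces (n + δ)·k; here n + δ = 0.133.
Maximizing c = f(k) − (n+δ)·k gives f'(k) = n+δ, i.e. 0.28·k^(0.28−1) = 0.133, so k_gold = (0.28/0.133)^(1/0.72) ≈ 2.8121.
Output: y_gold = k_gold^0.28 = 2.8121^0.28 ≈ 1.3358.

y_gold ≈ 1.336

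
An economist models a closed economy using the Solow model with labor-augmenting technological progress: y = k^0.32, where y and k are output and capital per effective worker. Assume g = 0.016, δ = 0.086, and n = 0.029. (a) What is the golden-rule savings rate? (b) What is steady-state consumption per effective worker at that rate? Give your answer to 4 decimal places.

(a) s_gold = 0.3200; (b) c_gold ≈ 1.0352

n + g + δ = 0.029 + 0.016 + 0.086 = 0.131.
For Cobb-Douglas, s_gold equals capital's share: s_gold = 0.32.
Golden rule sets MPK = n+g+δ: 0.32·k^(0.32−1) = 0.131, so k_gold = (0.32/0.131)^(1/0.68) ≈ 3.7189.
y_gold = 3.7189^0.32 ≈ 1.5224; c_gold = (1−0.32)·y_gold ≈ 1.0352.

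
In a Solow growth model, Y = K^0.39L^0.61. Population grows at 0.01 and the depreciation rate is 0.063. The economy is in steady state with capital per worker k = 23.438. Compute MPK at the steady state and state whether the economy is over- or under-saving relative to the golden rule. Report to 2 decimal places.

over-saving; MPK ≈ 0.06

Capital per worker breaks even when investment replaces (n + δ)·k; here n + δ = 0.073.
MPK = 0.39·k^(0.39−1) = 0.39·23.438^(-0.61) ≈ 0.0569.
MPK < 0.073, so the economy is dynamically inefficient (over-saving).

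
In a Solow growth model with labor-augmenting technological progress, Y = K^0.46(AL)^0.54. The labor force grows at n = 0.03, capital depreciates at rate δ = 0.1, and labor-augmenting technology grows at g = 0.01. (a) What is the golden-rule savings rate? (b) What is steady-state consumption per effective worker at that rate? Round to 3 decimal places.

(a) s_gold = 0.460; (b) c_gold ≈ 1.488

Capital per effective worker breaks even when investment replaces (n + g + δ)·k; here n + g + δ = 0.14.
For Cobb-Douglas, s_gold equals capital's share: s_gold = 0.46.
Maximizing c = f(k) − (n+g+δ)·k gives f'(k) = n+g+δ, i.e. 0.46·k^(0.46−1) = 0.14, so k_gold = (0.46/0.14)^(1/0.54) ≈ 9.0515.
y_gold = 9.0515^0.46 ≈ 2.7548; c_gold = (1−0.46)·y_gold ≈ 1.4876.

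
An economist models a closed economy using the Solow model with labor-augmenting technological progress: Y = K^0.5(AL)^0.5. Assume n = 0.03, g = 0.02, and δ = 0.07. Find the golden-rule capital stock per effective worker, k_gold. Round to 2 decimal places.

n + g + δ = 0.03 + 0.02 + 0.07 = 0.12.
Maximizing c = f(k) − (n+g+δ)·k gives f'(k) = n+g+δ, i.e. 0.5·k^(0.5−1) = 0.12, so k_gold = (0.5/0.12)^(1/0.5) ≈ 17.3611.

k_gold ≈ 17.36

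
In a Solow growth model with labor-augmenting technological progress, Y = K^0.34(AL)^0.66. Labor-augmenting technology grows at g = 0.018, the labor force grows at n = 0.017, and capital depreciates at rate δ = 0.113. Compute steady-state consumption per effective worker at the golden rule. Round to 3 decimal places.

n + g + δ = 0.017 + 0.018 + 0.113 = 0.148.
Maximizing c = f(k) − (n+g+δ)·k gives f'(k) = n+g+δ, i.e. 0.34·k^(0.34−1) = 0.148, so k_gold = (0.34/0.148)^(1/0.66) ≈ 3.5261.
y_gold = 3.5261^0.34 ≈ 1.5349.
c_gold = y_gold − (n+g+δ)·k_gold = 1.5349 − 0.148·3.5261 ≈ 1.0130.

c_gold ≈ 1.013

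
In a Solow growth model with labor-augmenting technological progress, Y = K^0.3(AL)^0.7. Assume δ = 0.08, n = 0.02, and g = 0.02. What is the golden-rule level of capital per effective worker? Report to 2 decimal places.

The effective depreciation rate is n + g + δ = 0.02 + 0.02 + 0.08 = 0.12.
At the golden rule the marginal product of capital equals n+g+δ: 0.3·k^(0.3−1) = 0.12. Solving, k_gold = (0.3/0.12)^(1/0.7) ≈ 3.7024.

k_gold ≈ 3.70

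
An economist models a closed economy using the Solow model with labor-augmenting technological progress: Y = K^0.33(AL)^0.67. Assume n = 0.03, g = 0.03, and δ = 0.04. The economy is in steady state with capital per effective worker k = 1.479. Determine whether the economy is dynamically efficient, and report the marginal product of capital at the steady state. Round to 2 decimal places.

dynamically efficient; MPK ≈ 0.25

Capital per effective worker breaks even when investment replaces (n + g + δ)·k; here n + g + δ = 0.1.
MPK = 0.33·k^(0.33−1) = 0.33·1.479^(-0.67) ≈ 0.2539.
MPK > 0.1, so the economy is dynamically efficient (under-saving).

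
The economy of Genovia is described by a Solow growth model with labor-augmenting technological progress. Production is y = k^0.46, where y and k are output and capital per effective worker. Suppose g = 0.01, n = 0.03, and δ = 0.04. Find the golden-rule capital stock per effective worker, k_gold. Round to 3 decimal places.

Capital per effective worker breaks even when investment replaces (n + g + δ)·k; here n + g + δ = 0.08.
Golden rule sets MPK = n+g+δ: 0.46·k^(0.46−1) = 0.08, so k_gold = (0.46/0.08)^(1/0.54) ≈ 25.5148.

k_gold ≈ 25.515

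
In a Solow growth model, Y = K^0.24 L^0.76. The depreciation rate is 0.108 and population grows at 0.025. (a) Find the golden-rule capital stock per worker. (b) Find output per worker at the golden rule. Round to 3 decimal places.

(a) k_gold ≈ 2.174; (b) y_gold ≈ 1.205

Capital per worker breaks even when investment replaces (n + δ)·k; here n + δ = 0.133.
At the golden rule the marginal product of capital equals n+δ: 0.24·k^(0.24−1) = 0.133. Solving, k_gold = (0.24/0.133)^(1/0.76) ≈ 2.1743.
y_gold = 2.1743^0.24 ≈ 1.2049.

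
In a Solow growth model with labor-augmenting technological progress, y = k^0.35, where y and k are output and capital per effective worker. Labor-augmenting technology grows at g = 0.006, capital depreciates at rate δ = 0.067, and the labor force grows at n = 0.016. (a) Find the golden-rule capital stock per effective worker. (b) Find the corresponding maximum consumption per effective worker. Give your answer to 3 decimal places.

Break-even investment rate: n + g + δ = 0.016 + 0.006 + 0.067 = 0.089.
Setting f'(k) = n+g+δ gives 0.35·k^(0.35−1) = 0.089, hence k_gold = (0.35/0.089)^(1/0.65) ≈ 8.2203.
y_gold = 8.2203^0.35 ≈ 2.0903; c_gold = y_gold − 0.089·k_gold ≈ 1.3587.

(a) k_gold ≈ 8.220; (b) c_gold ≈ 1.359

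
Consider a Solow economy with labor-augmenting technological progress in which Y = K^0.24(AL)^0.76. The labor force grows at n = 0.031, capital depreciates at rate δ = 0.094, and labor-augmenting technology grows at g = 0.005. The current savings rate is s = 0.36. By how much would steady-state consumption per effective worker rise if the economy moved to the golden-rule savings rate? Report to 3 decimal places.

Δc ≈ 0.040

The effective depreciation rate is n + g + δ = 0.031 + 0.005 + 0.094 = 0.13.
Current steady state (s = 0.36): k* = (0.36/0.13)^(1/0.76) ≈ 3.8199, y* = 3.8199^0.24 ≈ 1.3794, c* = (1−0.36)·1.3794 ≈ 0.8828.
At the golden rule the marginal product of capital equals n+g+δ: 0.24·k^(0.24−1) = 0.13. Solving, k_gold = (0.24/0.13)^(1/0.76) ≈ 2.2405.
y_gold = 2.2405^0.24 ≈ 1.2136, c_gold = y_gold − 0.13·k_gold ≈ 0.9224.
Gain: Δc = 0.9224 − 0.8828 ≈ 0.0395.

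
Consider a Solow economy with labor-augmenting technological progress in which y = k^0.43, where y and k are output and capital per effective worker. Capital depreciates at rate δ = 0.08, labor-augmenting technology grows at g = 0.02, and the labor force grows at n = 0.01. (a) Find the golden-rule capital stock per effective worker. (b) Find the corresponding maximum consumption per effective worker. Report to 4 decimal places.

The effective depreciation rate is n + g + δ = 0.01 + 0.02 + 0.08 = 0.11.
Setting f'(k) = n+g+δ gives 0.43·k^(0.43−1) = 0.11, hence k_gold = (0.43/0.11)^(1/0.57) ≈ 10.9328.
y_gold = 10.9328^0.43 ≈ 2.7968; c_gold = y_gold − 0.11·k_gold ≈ 1.5941.

(a) k_gold ≈ 10.9328; (b) c_gold ≈ 1.5941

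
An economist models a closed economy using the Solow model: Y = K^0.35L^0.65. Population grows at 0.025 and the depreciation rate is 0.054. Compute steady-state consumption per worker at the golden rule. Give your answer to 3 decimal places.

Break-even investment rate: n + δ = 0.025 + 0.054 = 0.079.
Setting f'(k) = n+δ gives 0.35·k^(0.35−1) = 0.079, hence k_gold = (0.35/0.079)^(1/0.65) ≈ 9.8747.
y_gold = 9.8747^0.35 ≈ 2.2289.
c_gold = y_gold − (n+δ)·k_gold = 2.2289 − 0.079·9.8747 ≈ 1.4488.

c_gold ≈ 1.449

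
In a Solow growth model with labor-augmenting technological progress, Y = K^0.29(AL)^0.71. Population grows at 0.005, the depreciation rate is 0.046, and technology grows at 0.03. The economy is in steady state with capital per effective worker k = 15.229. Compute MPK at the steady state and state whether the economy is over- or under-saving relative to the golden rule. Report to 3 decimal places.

Capital per effective worker breaks even when investment replaces (n + g + δ)·k; here n + g + δ = 0.081.
MPK = 0.29·k^(0.29−1) = 0.29·15.229^(-0.71) ≈ 0.0419.
MPK < 0.081, so the economy is dynamically inefficient (over-saving).

over-saving; MPK ≈ 0.042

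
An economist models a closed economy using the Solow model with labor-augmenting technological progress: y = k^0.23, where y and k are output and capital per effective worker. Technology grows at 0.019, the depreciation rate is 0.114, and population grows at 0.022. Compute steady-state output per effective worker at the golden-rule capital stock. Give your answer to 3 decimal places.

y_gold ≈ 1.125

Break-even investment rate: n + g + δ = 0.022 + 0.019 + 0.114 = 0.155.
Setting f'(k) = n+g+δ gives 0.23·k^(0.23−1) = 0.155, hence k_gold = (0.23/0.155)^(1/0.77) ≈ 1.6695.
Output: y_gold = k_gold^0.23 = 1.6695^0.23 ≈ 1.1251.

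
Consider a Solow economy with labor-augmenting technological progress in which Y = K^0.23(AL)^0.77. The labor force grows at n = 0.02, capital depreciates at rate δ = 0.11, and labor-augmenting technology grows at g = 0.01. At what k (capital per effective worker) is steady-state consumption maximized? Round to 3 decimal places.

Break-even investment rate: n + g + δ = 0.02 + 0.01 + 0.11 = 0.14.
Setting f'(k) = n+g+δ gives 0.23·k^(0.23−1) = 0.14, hence k_gold = (0.23/0.14)^(1/0.77) ≈ 1.9055.

k_gold ≈ 1.905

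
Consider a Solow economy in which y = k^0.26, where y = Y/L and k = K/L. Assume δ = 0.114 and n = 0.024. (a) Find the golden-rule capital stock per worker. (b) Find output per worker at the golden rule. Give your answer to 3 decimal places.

(a) k_gold ≈ 2.354; (b) y_gold ≈ 1.249

n + δ = 0.024 + 0.114 = 0.138.
Golden rule sets MPK = n+δ: 0.26·k^(0.26−1) = 0.138, so k_gold = (0.26/0.138)^(1/0.74) ≈ 2.3537.
y_gold = 2.3537^0.26 ≈ 1.2493.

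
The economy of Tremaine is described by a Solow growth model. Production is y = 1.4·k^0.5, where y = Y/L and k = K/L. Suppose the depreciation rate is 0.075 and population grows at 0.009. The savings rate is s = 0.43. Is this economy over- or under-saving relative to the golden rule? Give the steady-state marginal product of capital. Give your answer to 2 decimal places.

under-saving; MPK ≈ 0.10

Break-even investment rate: n + δ = 0.009 + 0.075 = 0.084.
Steady-state k*: s·A·k^0.5 = 0.084·k gives k* = (0.43·1.4/0.084)^(1/0.5) ≈ 51.3611.
MPK = 0.5·1.4·51.3611^(-0.5) ≈ 0.0977.
MPK > n+δ = 0.084, so the economy is dynamically efficient (under-saving).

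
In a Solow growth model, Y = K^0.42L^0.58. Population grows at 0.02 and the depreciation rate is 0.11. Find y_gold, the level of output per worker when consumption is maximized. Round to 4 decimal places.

n + δ = 0.02 + 0.11 = 0.13.
Setting f'(k) = n+δ gives 0.42·k^(0.42−1) = 0.13, hence k_gold = (0.42/0.13)^(1/0.58) ≈ 7.5529.
Output: y_gold = k_gold^0.42 = 7.5529^0.42 ≈ 2.3378.

y_gold ≈ 2.3378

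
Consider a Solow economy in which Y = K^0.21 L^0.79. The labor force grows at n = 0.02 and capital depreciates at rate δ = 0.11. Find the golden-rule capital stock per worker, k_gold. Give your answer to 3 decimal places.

The effective depreciation rate is n + δ = 0.02 + 0.11 = 0.13.
Maximizing c = f(k) − (n+δ)·k gives f'(k) = n+δ, i.e. 0.21·k^(0.21−1) = 0.13, so k_gold = (0.21/0.13)^(1/0.79) ≈ 1.8350.

k_gold ≈ 1.835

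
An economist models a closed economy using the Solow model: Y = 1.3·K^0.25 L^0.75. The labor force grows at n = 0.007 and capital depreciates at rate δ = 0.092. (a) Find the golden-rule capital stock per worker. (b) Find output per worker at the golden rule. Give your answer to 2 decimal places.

The effective depreciation rate is n + δ = 0.007 + 0.092 = 0.099.
Maximizing c = f(k) − (n+δ)·k gives f'(k) = n+δ, i.e. 0.25·1.3·k^(0.25−1) = 0.099, so k_gold = (0.25·1.3/0.099)^(1/0.75) ≈ 4.8790.
y_gold = 1.3·4.8790^0.25 ≈ 1.9321.

(a) k_gold ≈ 4.88; (b) y_gold ≈ 1.93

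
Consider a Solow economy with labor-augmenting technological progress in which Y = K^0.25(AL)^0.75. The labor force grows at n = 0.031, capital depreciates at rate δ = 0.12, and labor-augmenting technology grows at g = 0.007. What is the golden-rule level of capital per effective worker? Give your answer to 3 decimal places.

The effective depreciation rate is n + g + δ = 0.031 + 0.007 + 0.12 = 0.158.
At the golden rule the marginal product of capital equals n+g+δ: 0.25·k^(0.25−1) = 0.158. Solving, k_gold = (0.25/0.158)^(1/0.75) ≈ 1.8438.

k_gold ≈ 1.844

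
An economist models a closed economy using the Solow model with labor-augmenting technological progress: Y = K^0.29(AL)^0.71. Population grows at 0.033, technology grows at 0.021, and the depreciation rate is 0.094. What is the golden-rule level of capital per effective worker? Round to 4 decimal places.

k_gold ≈ 2.5790

n + g + δ = 0.033 + 0.021 + 0.094 = 0.148.
At the golden rule the marginal product of capital equals n+g+δ: 0.29·k^(0.29−1) = 0.148. Solving, k_gold = (0.29/0.148)^(1/0.71) ≈ 2.5790.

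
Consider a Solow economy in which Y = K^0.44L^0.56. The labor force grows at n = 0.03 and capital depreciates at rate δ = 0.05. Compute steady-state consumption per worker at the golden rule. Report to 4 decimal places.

c_gold ≈ 2.1375

The effective depreciation rate is n + δ = 0.03 + 0.05 = 0.08.
Maximizing c = f(k) − (n+δ)·k gives f'(k) = n+δ, i.e. 0.44·k^(0.44−1) = 0.08, so k_gold = (0.44/0.08)^(1/0.56) ≈ 20.9931.
y_gold = 20.9931^0.44 ≈ 3.8169.
c_gold = y_gold − (n+δ)·k_gold = 3.8169 − 0.08·20.9931 ≈ 2.1375.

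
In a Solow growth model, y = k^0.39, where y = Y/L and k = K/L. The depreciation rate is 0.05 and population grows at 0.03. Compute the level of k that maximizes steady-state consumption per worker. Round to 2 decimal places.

n + δ = 0.03 + 0.05 = 0.08.
Golden rule sets MPK = n+δ: 0.39·k^(0.39−1) = 0.08, so k_gold = (0.39/0.08)^(1/0.61) ≈ 13.4223.

k_gold ≈ 13.42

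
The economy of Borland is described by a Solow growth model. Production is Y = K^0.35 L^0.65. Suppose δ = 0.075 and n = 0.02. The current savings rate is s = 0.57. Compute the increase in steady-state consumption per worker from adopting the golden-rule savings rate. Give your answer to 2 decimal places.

The effective depreciation rate is n + δ = 0.02 + 0.075 = 0.095.
Current steady state (s = 0.57): k* = (0.57/0.095)^(1/0.65) ≈ 15.7455, y* = 15.7455^0.35 ≈ 2.6242, c* = (1−0.57)·2.6242 ≈ 1.1284.
At the golden rule the marginal product of capital equals n+δ: 0.35·k^(0.35−1) = 0.095. Solving, k_gold = (0.35/0.095)^(1/0.65) ≈ 7.4353.
y_gold = 7.4353^0.35 ≈ 2.0182, c_gold = y_gold − 0.095·k_gold ≈ 1.3118.
Gain: Δc = 1.3118 − 1.1284 ≈ 0.1834.

Δc ≈ 0.18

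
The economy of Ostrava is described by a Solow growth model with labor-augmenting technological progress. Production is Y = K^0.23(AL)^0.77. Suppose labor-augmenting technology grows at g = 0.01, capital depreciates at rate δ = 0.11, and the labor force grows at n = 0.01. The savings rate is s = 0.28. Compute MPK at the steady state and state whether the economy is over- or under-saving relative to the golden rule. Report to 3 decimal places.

over-saving; MPK ≈ 0.107

The effective depreciation rate is n + g + δ = 0.01 + 0.01 + 0.11 = 0.13.
Steady-state k*: s·k^0.23 = 0.13·k gives k* = (0.28/0.13)^(1/0.77) ≈ 2.7086.
MPK = 0.23·2.7086^(-0.77) ≈ 0.1068.
MPK < n+g+δ = 0.13, so the economy is dynamically inefficient (over-saving).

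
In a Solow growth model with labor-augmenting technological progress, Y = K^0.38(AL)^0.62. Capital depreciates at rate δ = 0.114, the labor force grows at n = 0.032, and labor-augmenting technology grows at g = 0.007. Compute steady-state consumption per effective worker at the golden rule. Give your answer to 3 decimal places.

The effective depreciation rate is n + g + δ = 0.032 + 0.007 + 0.114 = 0.153.
Setting f'(k) = n+g+δ gives 0.38·k^(0.38−1) = 0.153, hence k_gold = (0.38/0.153)^(1/0.62) ≈ 4.3376.
y_gold = 4.3376^0.38 ≈ 1.7464.
c_gold = y_gold − (n+g+δ)·k_gold = 1.7464 − 0.153·4.3376 ≈ 1.0828.

c_gold ≈ 1.083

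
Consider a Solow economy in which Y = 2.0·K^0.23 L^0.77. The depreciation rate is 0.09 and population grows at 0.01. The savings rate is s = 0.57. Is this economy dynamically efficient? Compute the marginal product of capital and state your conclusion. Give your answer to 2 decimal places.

dynamically inefficient; MPK ≈ 0.04

Capital per worker breaks even when investment replaces (n + δ)·k; here n + δ = 0.1.
Steady-state k*: s·A·k^0.23 = 0.1·k gives k* = (0.57·2.0/0.1)^(1/0.77) ≈ 23.5833.
MPK = 0.23·2.0·23.5833^(-0.77) ≈ 0.0404.
MPK < n+δ = 0.1, so the economy is dynamically inefficient (over-saving).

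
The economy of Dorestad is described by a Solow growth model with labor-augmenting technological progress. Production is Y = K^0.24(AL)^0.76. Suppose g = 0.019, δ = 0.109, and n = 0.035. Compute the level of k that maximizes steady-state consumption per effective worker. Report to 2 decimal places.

n + g + δ = 0.035 + 0.019 + 0.109 = 0.163.
Golden rule sets MPK = n+g+δ: 0.24·k^(0.24−1) = 0.163, so k_gold = (0.24/0.163)^(1/0.76) ≈ 1.6637.

k_gold ≈ 1.66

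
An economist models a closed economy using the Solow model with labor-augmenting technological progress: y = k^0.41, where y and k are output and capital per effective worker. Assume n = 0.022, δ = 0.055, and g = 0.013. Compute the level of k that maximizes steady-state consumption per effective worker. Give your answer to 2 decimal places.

The effective depreciation rate is n + g + δ = 0.022 + 0.013 + 0.055 = 0.09.
Golden rule sets MPK = n+g+δ: 0.41·k^(0.41−1) = 0.09, so k_gold = (0.41/0.09)^(1/0.59) ≈ 13.0669.

k_gold ≈ 13.07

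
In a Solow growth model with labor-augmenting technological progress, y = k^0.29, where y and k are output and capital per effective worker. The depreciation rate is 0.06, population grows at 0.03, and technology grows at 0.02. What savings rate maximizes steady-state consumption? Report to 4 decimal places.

s_gold = 0.2900

The effective depreciation rate is n + g + δ = 0.03 + 0.02 + 0.06 = 0.11.
At the golden rule MPK = n+g+δ, and in any Cobb-Douglas steady state s = (n+g+δ)·k/y = MPK·k/y = capital's share 0.29.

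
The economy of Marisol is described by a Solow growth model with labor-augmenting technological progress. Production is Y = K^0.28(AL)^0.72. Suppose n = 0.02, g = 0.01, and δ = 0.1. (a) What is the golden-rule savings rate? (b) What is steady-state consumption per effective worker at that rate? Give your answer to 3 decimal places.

Break-even investment rate: n + g + δ = 0.02 + 0.01 + 0.1 = 0.13.
For Cobb-Douglas, s_gold equals capital's share: s_gold = 0.28.
Maximizing c = f(k) − (n+g+δ)·k gives f'(k) = n+g+δ, i.e. 0.28·k^(0.28−1) = 0.13, so k_gold = (0.28/0.13)^(1/0.72) ≈ 2.9027.
y_gold = 2.9027^0.28 ≈ 1.3477; c_gold = (1−0.28)·y_gold ≈ 0.9703.

(a) s_gold = 0.280; (b) c_gold ≈ 0.970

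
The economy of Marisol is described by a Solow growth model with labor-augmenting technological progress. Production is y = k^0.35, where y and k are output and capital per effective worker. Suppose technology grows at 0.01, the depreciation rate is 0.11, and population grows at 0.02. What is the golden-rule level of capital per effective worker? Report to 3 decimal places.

n + g + δ = 0.02 + 0.01 + 0.11 = 0.14.
Golden rule sets MPK = n+g+δ: 0.35·k^(0.35−1) = 0.14, so k_gold = (0.35/0.14)^(1/0.65) ≈ 4.0946.

k_gold ≈ 4.095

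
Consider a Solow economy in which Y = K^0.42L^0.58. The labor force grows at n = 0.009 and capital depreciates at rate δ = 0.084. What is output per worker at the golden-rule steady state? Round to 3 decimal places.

y_gold ≈ 2.979

The effective depreciation rate is n + δ = 0.009 + 0.084 = 0.093.
Setting f'(k) = n+δ gives 0.42·k^(0.42−1) = 0.093, hence k_gold = (0.42/0.093)^(1/0.58) ≈ 13.4557.
Output: y_gold = k_gold^0.42 = 13.4557^0.42 ≈ 2.9795.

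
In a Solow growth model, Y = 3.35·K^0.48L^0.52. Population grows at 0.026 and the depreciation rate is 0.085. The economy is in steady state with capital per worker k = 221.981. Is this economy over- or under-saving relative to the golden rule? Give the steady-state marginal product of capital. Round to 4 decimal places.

The effective depreciation rate is n + δ = 0.026 + 0.085 = 0.111.
MPK = 0.48·3.35·k^(0.48−1) = 0.48·3.35·221.981^(-0.52) ≈ 0.0969.
MPK < 0.111, so the economy is dynamically inefficient (over-saving).

over-saving; MPK ≈ 0.0969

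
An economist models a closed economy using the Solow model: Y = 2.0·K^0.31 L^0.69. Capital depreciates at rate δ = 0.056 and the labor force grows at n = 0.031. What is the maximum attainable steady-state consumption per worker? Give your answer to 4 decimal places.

Break-even investment rate: n + δ = 0.031 + 0.056 = 0.087.
Setting f'(k) = n+δ gives 0.31·2.0·k^(0.31−1) = 0.087, hence k_gold = (0.31·2.0/0.087)^(1/0.69) ≈ 17.2205.
y_gold = 2.0·17.2205^0.31 ≈ 4.8329.
c_gold = y_gold − (n+δ)·k_gold = 4.8329 − 0.087·17.2205 ≈ 3.3347.

c_gold ≈ 3.3347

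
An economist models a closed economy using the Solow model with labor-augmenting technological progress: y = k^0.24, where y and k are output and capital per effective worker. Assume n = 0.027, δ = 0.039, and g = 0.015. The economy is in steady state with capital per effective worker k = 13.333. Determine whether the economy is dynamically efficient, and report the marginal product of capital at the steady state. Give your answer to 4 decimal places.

Capital per effective worker breaks even when investment replaces (n + g + δ)·k; here n + g + δ = 0.081.
MPK = 0.24·k^(0.24−1) = 0.24·13.333^(-0.76) ≈ 0.0335.
MPK < 0.081, so the economy is dynamically inefficient (over-saving).

dynamically inefficient; MPK ≈ 0.0335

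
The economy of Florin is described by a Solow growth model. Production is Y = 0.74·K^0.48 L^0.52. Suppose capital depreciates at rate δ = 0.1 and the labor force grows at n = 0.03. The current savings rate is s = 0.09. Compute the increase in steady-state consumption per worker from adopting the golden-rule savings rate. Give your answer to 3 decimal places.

Capital per worker breaks even when investment replaces (n + δ)·k; here n + δ = 0.13.
Current steady state (s = 0.09): k* = (0.09·0.74/0.13)^(1/0.52) ≈ 0.2763, y* = 0.74·0.2763^0.48 ≈ 0.3991, c* = (1−0.09)·0.3991 ≈ 0.3632.
At the golden rule the marginal product of capital equals n+δ: 0.48·0.74·k^(0.48−1) = 0.13. Solving, k_gold = (0.48·0.74/0.13)^(1/0.52) ≈ 6.9100.
y_gold = 0.74·6.9100^0.48 ≈ 1.8715, c_gold = y_gold − 0.13·k_gold ≈ 0.9732.
Gain: Δc = 0.9732 − 0.3632 ≈ 0.6100.

Δc ≈ 0.610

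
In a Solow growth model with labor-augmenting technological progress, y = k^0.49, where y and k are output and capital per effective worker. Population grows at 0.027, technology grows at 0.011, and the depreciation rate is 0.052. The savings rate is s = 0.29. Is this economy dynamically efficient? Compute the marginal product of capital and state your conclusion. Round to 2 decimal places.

dynamically efficient; MPK ≈ 0.15

Capital per effective worker breaks even when investment replaces (n + g + δ)·k; here n + g + δ = 0.09.
Steady-state k*: s·k^0.49 = 0.09·k gives k* = (0.29/0.09)^(1/0.51) ≈ 9.9171.
MPK = 0.49·9.9171^(-0.51) ≈ 0.1521.
MPK > n+g+δ = 0.09, so the economy is dynamically efficient (under-saving).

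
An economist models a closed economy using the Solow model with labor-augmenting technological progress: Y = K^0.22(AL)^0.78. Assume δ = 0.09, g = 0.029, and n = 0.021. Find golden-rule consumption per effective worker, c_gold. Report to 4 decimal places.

c_gold ≈ 0.8861

n + g + δ = 0.021 + 0.029 + 0.09 = 0.14.
Setting f'(k) = n+g+δ gives 0.22·k^(0.22−1) = 0.14, hence k_gold = (0.22/0.14)^(1/0.78) ≈ 1.7851.
y_gold = 1.7851^0.22 ≈ 1.1360.
c_gold = y_gold − (n+g+δ)·k_gold = 1.1360 − 0.14·1.7851 ≈ 0.8861.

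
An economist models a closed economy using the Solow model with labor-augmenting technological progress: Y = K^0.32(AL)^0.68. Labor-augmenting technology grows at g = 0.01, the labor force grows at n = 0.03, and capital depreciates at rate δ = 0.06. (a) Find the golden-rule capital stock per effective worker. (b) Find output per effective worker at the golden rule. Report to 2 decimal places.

(a) k_gold ≈ 5.53; (b) y_gold ≈ 1.73

n + g + δ = 0.03 + 0.01 + 0.06 = 0.1.
Setting f'(k) = n+g+δ gives 0.32·k^(0.32−1) = 0.1, hence k_gold = (0.32/0.1)^(1/0.68) ≈ 5.5318.
y_gold = 5.5318^0.32 ≈ 1.7287.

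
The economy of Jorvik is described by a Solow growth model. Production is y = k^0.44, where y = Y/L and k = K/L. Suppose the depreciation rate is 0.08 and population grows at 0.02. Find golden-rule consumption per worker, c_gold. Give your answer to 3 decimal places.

Break-even investment rate: n + δ = 0.02 + 0.08 = 0.1.
Maximizing c = f(k) − (n+δ)·k gives f'(k) = n+δ, i.e. 0.44·k^(0.44−1) = 0.1, so k_gold = (0.44/0.1)^(1/0.56) ≈ 14.0936.
y_gold = 14.0936^0.44 ≈ 3.2031.
c_gold = y_gold − (n+δ)·k_gold = 3.2031 − 0.1·14.0936 ≈ 1.7937.

c_gold ≈ 1.794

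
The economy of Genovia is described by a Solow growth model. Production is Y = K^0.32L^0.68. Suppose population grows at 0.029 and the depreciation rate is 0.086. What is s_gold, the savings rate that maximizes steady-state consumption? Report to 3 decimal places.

Break-even investment rate: n + δ = 0.029 + 0.086 = 0.115.
At the golden rule MPK = n+δ, and in any Cobb-Douglas steady state s = (n+δ)·k/y = MPK·k/y = capital's share 0.32.

s_gold = 0.320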